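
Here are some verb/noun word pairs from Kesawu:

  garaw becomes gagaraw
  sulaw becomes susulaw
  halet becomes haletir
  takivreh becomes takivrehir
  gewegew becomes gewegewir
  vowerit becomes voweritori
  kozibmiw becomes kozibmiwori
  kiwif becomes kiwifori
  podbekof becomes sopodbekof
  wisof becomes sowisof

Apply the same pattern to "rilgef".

rilgefir

garaw and gewegew both end in -w yet inflect differently (gagaraw, gewegewir), so the final letter is not what conditions the rule; the last vowel is.
"rilgef" has last vowel 'e'. The stems whose last vowel is 'e' (halet → haletir, takivreh → takivrehir, gewegew → gewegewir) add -ir.
The other patterns: stems whose last vowel is 'a' repeat the first consonant+vowel as a prefix; stems whose last vowel is 'i' add -ori; stems whose last vowel is 'o' add the prefix so-.
So rilgef → rilgefir.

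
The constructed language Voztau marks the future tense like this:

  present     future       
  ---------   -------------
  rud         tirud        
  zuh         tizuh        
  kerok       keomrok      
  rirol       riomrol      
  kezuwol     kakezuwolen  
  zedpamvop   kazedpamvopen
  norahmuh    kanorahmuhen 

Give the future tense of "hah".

rirol and kezuwol both end in -l yet inflect differently (riomrol, kakezuwolen), so the final letter is not what conditions the rule; the number of vowels is.
"hah" has 1 vowel. The stems with 1 vowel (rud → tirud, zuh → tizuh) add the prefix ti-.
The other patterns: stems with 2 vowels insert -om- after the first vowel; stems with 3 vowels add ka- … -en around the stem.
So hah → tihah.

tihah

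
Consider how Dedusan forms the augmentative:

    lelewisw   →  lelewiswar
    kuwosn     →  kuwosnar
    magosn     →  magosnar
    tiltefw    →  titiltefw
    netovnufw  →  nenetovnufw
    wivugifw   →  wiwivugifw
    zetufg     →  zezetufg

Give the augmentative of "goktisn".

lelewisw and tiltefw both end in -w yet inflect differently (lelewiswar, titiltefw), so the final letter is not what conditions the rule; the second-to-last letter is.
"goktisn" has second-to-last letter 's'. The stems whose second-to-last letter is 's' (lelewisw → lelewiswar, kuwosn → kuwosnar, magosn → magosnar) add -ar.
So goktisn → goktisnar.

goktisnar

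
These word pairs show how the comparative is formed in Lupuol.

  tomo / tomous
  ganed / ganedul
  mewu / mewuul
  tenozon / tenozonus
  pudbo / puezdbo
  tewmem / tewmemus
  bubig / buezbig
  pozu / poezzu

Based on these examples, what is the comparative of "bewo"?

beezwo

pudbo and tomo both end in -o yet inflect differently (puezdbo, tomous), so the final letter is not what conditions the rule; the first letter is.
"bewo" begins with b-. The one such stem in the data (bubig → buezbig) inserts -ez- after the first vowel (as do pudbo, pozu), so the same rule applies.
The other patterns: stems beginning with t- add -us; stems beginning with g- or m- add -ul.
So bewo → beezwo.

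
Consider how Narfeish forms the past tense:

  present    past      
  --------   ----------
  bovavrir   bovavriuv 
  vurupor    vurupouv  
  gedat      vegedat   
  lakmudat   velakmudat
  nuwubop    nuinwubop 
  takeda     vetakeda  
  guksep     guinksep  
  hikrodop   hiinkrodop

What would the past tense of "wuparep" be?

wuinparep

nuwubop and vurupor both have last vowel 'o' yet inflect differently (nuinwubop, vurupouv), so the last vowel is not what conditions the rule; the final letter is.
"wuparep" ends in -p. The stems ending in -p (nuwubop → nuinwubop, guksep → guinksep, hikrodop → hiinkrodop) insert -in- after the first vowel.
So wuparep → wuinparep.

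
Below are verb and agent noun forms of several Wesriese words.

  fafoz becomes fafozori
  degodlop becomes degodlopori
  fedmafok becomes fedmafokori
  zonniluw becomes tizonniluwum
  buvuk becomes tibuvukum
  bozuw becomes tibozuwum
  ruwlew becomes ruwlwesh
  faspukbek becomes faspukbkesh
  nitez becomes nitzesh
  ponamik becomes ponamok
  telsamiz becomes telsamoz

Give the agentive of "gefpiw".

gefpow

fedmafok and buvuk both end in -k yet inflect differently (fedmafokori, tibuvukum), so the final letter is not what conditions the rule; the last vowel is.
"gefpiw" has last vowel 'i'. The stems whose last vowel is 'i' (ponamik → ponamok, telsamiz → telsamoz) change the last vowel to 'o'.
The other patterns: stems whose last vowel is 'o' add -ori; stems whose last vowel is 'u' add ti- … -um around the stem; stems whose last vowel is 'e' delete the last vowel and add -esh.
So gefpiw → gefpow.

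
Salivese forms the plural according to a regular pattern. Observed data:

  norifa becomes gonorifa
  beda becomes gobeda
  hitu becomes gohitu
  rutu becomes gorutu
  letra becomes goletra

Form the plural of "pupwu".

Every pair shown (norifa → gonorifa, beda → gobeda, hitu → gohitu, …) follows the same rule: add the prefix go-.
So pupwu → gopupwu.

gopupwu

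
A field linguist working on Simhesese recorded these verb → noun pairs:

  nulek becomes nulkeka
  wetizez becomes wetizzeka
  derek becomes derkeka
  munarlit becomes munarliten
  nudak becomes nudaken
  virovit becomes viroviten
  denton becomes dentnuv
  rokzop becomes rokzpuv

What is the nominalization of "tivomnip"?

"tivomnip" has last vowel 'i'. The stems whose last vowel is 'i' (munarlit → munarliten, virovit → viroviten) add -en.
The other patterns: stems whose last vowel is 'e' delete the last vowel and add -eka; stems whose last vowel is 'o' delete the last vowel and add -uv.
So tivomnip → tivomnipen.

tivomnipen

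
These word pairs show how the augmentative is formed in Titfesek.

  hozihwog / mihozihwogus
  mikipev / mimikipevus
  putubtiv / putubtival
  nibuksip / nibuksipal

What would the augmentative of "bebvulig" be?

"bebvulig" has last vowel 'i'. The stems whose last vowel is 'i' (putubtiv → putubtival, nibuksip → nibuksipal) add -al.
So bebvulig → bebvuligal.

bebvuligal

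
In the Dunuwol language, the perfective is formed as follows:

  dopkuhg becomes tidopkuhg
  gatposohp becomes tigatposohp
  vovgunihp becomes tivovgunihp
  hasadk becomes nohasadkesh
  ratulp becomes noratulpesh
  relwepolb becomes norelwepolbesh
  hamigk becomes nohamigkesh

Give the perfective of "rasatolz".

gatposohp and ratulp both end in -p yet inflect differently (tigatposohp, noratulpesh), so the final letter is not what conditions the rule; the second-to-last letter is.
"rasatolz" has second-to-last letter 'l'. The stems whose second-to-last letter is 'l' (ratulp → noratulpesh, relwepolb → norelwepolbesh) add no- … -esh around the stem.
So rasatolz → norasatolzesh.

norasatolzesh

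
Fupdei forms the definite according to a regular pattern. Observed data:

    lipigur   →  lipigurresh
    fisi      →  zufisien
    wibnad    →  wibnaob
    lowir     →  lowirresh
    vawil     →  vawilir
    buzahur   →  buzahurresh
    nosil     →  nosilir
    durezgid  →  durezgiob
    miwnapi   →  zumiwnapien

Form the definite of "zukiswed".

zukisweob

vawil and lowir both have last vowel 'i' yet inflect differently (vawilir, lowirresh), so the last vowel is not what conditions the rule; the final letter is.
"zukiswed" ends in -d. The stems ending in -d (durezgid → durezgiob, wibnad → wibnaob) drop the final letter and add -ob.
So zukiswed → zukisweob.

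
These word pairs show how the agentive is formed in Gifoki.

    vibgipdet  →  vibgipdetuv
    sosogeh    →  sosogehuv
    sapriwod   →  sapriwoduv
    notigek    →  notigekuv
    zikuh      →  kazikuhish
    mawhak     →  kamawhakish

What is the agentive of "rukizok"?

rukizokuv

sosogeh and zikuh both end in -h yet inflect differently (sosogehuv, kazikuhish), so the final letter is not what conditions the rule; the number of vowels is.
"rukizok" has 3 vowels. The stems with 3 vowels (vibgipdet → vibgipdetuv, sosogeh → sosogehuv, sapriwod → sapriwoduv) add -uv.
The other pattern: stems with 2 vowels add ka- … -ish around the stem.
So rukizok → rukizokuv.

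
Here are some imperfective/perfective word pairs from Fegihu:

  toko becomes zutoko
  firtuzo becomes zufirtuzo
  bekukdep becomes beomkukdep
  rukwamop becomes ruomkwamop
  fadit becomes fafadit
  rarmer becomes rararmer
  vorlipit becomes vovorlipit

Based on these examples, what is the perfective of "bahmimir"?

toko and rukwamop both have last vowel 'o' yet inflect differently (zutoko, ruomkwamop), so the last vowel is not what conditions the rule; the final letter is.
"bahmimir" ends in -r. The one such stem in the data (rarmer → rararmer) repeats the first consonant+vowel as a prefix (as do fadit, vorlipit), so the same rule applies.
The other patterns: stems ending in -o add the prefix zu-; stems ending in -p insert -om- after the first vowel.
So bahmimir → babahmimir.

babahmimir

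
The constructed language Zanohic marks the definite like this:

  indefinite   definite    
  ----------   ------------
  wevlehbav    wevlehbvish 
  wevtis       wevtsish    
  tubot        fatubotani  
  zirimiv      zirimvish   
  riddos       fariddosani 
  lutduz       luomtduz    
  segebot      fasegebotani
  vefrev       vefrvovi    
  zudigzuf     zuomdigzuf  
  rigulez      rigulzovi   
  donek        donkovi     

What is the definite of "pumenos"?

rigulez and lutduz both end in -z yet inflect differently (rigulzovi, luomtduz), so the final letter is not what conditions the rule; the last vowel is.
"pumenos" has last vowel 'o'. The stems whose last vowel is 'o' (segebot → fasegebotani, tubot → fatubotani, riddos → fariddosani) add fa- … -ani around the stem.
The other patterns: stems whose last vowel is 'e' delete the last vowel and add -ovi; stems whose last vowel is 'u' insert -om- after the first vowel; stems whose last vowel is 'a' or 'i' delete the last vowel and add -ish.
So pumenos → fapumenosani.

fapumenosani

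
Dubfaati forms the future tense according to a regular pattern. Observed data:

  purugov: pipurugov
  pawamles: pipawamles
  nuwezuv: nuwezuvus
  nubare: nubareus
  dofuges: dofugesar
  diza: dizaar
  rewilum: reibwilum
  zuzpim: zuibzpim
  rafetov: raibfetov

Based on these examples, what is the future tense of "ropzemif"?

"ropzemif" begins with r-. The stems beginning with r- (rewilum → reibwilum, rafetov → raibfetov) insert -ib- after the first vowel.
So ropzemif → roibpzemif.

roibpzemif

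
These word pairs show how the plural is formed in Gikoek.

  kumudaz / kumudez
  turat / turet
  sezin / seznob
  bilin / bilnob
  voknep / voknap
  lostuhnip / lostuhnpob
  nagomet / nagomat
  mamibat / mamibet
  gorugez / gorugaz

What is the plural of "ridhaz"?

ridhez

"ridhaz" has last vowel 'a'. The stems whose last vowel is 'a' (turat → turet, kumudaz → kumudez, mamibat → mamibet) change the last vowel to 'e'.
So ridhaz → ridhez.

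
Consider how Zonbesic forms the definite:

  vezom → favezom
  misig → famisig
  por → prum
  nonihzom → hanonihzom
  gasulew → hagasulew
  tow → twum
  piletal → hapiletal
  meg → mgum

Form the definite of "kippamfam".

"kippamfam" has 3 vowels. The stems with 3 vowels (gasulew → hagasulew, nonihzom → hanonihzom, piletal → hapiletal) add the prefix ha-.
So kippamfam → hakippamfam.

hakippamfam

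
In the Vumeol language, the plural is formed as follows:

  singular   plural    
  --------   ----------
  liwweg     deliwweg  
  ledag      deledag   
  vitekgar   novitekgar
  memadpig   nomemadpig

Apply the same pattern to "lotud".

"lotud" has 2 vowels. The stems with 2 vowels (liwweg → deliwweg, ledag → deledag) add the prefix de-.
The other pattern: stems with 3 vowels add the prefix no-.
So lotud → delotud.

delotud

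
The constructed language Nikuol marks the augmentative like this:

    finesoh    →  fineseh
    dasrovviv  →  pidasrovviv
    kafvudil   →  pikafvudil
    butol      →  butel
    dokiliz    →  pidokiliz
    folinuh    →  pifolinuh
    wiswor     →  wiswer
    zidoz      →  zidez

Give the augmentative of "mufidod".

mufided

"mufidod" has last vowel 'o'. The stems whose last vowel is 'o' (finesoh → fineseh, zidoz → zidez, butol → butel) change the last vowel to 'e'.
The other pattern: stems whose last vowel is 'i' or 'u' add the prefix pi-.
So mufidod → mufided.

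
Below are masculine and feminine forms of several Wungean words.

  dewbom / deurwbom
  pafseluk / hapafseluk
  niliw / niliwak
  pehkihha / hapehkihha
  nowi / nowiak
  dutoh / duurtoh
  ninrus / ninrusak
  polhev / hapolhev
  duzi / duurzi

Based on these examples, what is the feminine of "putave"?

duzi and nowi both end in -i yet inflect differently (duurzi, nowiak), so the final letter is not what conditions the rule; the first letter is.
"putave" begins with p-. The stems beginning with p- (polhev → hapolhev, pafseluk → hapafseluk, pehkihha → hapehkihha) add the prefix ha-.
The other patterns: stems beginning with d- insert -ur- after the first vowel; stems beginning with n- add -ak.
So putave → haputave.

haputave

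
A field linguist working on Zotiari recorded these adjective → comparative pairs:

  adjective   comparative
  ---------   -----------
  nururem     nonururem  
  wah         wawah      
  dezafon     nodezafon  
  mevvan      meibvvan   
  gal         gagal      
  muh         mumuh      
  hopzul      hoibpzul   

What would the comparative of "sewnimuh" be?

"sewnimuh" has 3 vowels. The stems with 3 vowels (dezafon → nodezafon, nururem → nonururem) add the prefix no-.
The other patterns: stems with 1 vowel repeat the first consonant+vowel as a prefix; stems with 2 vowels insert -ib- after the first vowel.
So sewnimuh → nosewnimuh.

nosewnimuh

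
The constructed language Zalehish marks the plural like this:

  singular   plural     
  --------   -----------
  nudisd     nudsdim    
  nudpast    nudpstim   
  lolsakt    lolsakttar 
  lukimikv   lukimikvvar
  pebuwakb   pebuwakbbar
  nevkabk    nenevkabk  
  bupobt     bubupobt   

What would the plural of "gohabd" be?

gogohabd

nudpast and lolsakt both end in -t yet inflect differently (nudpstim, lolsakttar), so the final letter is not what conditions the rule; the second-to-last letter is.
"gohabd" has second-to-last letter 'b'. The stems whose second-to-last letter is 'b' (nevkabk → nenevkabk, bupobt → bubupobt) repeat the first consonant+vowel as a prefix.
So gohabd → gogohabd.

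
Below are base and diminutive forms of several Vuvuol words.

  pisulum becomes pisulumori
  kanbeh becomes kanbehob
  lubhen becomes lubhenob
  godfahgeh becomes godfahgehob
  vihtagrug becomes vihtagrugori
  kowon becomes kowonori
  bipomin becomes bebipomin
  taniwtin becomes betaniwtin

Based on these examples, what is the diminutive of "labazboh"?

labazbohori

bipomin and lubhen both end in -n yet inflect differently (bebipomin, lubhenob), so the final letter is not what conditions the rule; the last vowel is.
"labazboh" has last vowel 'o'. The one such stem in the data (kowon → kowonori) adds -ori, so the same rule applies.
So labazboh → labazbohori.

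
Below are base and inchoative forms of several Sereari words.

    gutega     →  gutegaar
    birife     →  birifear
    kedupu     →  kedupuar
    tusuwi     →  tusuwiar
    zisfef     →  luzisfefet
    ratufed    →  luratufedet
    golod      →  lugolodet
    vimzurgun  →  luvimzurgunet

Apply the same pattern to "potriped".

lupotripedet

birife and zisfef both have last vowel 'e' yet inflect differently (birifear, luzisfefet), so the last vowel is not what conditions the rule; whether the stem ends in a vowel or a consonant is.
"potriped" ends in a consonant. The stems ending in a consonant (zisfef → luzisfefet, ratufed → luratufedet, golod → lugolodet) add lu- … -et around the stem.
So potriped → lupotripedet.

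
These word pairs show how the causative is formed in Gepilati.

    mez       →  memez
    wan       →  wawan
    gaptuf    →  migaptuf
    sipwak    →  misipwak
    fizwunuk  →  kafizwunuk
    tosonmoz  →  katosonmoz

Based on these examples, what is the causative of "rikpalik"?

karikpalik

"rikpalik" has 3 vowels. The stems with 3 vowels (fizwunuk → kafizwunuk, tosonmoz → katosonmoz) add the prefix ka-.
So rikpalik → karikpalik.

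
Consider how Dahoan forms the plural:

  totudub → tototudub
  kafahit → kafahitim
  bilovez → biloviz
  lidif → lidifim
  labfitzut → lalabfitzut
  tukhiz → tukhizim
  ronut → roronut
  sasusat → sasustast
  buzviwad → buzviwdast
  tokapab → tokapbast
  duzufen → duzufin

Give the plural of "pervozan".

sasusat and ronut both end in -t yet inflect differently (sasustast, roronut), so the final letter is not what conditions the rule; the last vowel is.
"pervozan" has last vowel 'a'. The stems whose last vowel is 'a' (buzviwad → buzviwdast, sasusat → sasustast, tokapab → tokapbast) delete the last vowel and add -ast.
The other patterns: stems whose last vowel is 'u' repeat the first consonant+vowel as a prefix; stems whose last vowel is 'i' add -im; stems whose last vowel is 'e' change the last vowel to 'i'.
So pervozan → pervoznast.

pervoznast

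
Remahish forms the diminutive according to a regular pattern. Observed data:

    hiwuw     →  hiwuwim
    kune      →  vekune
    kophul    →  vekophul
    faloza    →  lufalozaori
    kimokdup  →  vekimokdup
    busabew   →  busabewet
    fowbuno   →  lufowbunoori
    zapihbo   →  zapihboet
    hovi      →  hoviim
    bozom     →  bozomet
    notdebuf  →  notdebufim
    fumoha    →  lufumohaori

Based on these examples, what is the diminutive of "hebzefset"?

hebzefsetim

fowbuno and zapihbo both end in -o yet inflect differently (lufowbunoori, zapihboet), so the final letter is not what conditions the rule; the first letter is.
"hebzefset" begins with h-. The stems beginning with h- (hiwuw → hiwuwim, hovi → hoviim) add -im.
The other patterns: stems beginning with k- add the prefix ve-; stems beginning with f- add lu- … -ori around the stem; stems beginning with b- or z- add -et.
So hebzefset → hebzefsetim.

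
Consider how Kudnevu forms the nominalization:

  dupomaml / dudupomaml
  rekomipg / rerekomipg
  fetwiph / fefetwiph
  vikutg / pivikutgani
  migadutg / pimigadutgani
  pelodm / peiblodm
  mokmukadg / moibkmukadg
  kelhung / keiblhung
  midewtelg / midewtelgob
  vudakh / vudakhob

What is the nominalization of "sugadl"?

rekomipg and vikutg both end in -g yet inflect differently (rerekomipg, pivikutgani), so the final letter is not what conditions the rule; the second-to-last letter is.
"sugadl" has second-to-last letter 'd'. The stems whose second-to-last letter is 'd' (pelodm → peiblodm, mokmukadg → moibkmukadg) insert -ib- after the first vowel.
The other patterns: stems whose second-to-last letter is 'm' or 'p' repeat the first consonant+vowel as a prefix; stems whose second-to-last letter is 't' add pi- … -ani around the stem; stems whose second-to-last letter is 'k' or 'l' add -ob.
So sugadl → suibgadl.

suibgadl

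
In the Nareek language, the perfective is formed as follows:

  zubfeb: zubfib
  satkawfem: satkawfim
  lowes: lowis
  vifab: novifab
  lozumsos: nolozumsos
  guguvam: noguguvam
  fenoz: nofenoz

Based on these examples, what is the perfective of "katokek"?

"katokek" has last vowel 'e'. The stems whose last vowel is 'e' (zubfeb → zubfib, satkawfem → satkawfim, lowes → lowis) change the last vowel to 'i'.
The other pattern: stems whose last vowel is 'a' or 'o' add the prefix no-.
So katokek → katokik.

katokik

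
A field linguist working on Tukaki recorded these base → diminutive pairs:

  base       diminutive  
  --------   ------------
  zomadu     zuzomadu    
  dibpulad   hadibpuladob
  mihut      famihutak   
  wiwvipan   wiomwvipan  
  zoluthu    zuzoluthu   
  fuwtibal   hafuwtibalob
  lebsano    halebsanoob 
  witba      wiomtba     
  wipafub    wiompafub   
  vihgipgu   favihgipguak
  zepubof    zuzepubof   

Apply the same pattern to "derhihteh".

haderhihtehob

zoluthu and vihgipgu both end in -u yet inflect differently (zuzoluthu, favihgipguak), so the final letter is not what conditions the rule; the first letter is.
"derhihteh" begins with d-. The one such stem in the data (dibpulad → hadibpuladob) adds ha- … -ob around the stem, so the same rule applies.
So derhihteh → haderhihtehob.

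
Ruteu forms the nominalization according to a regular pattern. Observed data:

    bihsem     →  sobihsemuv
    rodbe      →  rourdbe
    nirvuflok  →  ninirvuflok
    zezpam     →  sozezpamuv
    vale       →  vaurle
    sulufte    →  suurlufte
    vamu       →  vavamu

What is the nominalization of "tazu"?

sulufte and bihsem both have last vowel 'e' yet inflect differently (suurlufte, sobihsemuv), so the last vowel is not what conditions the rule; the final letter is.
"tazu" ends in -u. The one such stem in the data (vamu → vavamu) repeats the first consonant+vowel as a prefix (as does nirvuflok), so the same rule applies.
The other patterns: stems ending in -e insert -ur- after the first vowel; stems ending in -m add so- … -uv around the stem.
So tazu → tatazu.

tatazu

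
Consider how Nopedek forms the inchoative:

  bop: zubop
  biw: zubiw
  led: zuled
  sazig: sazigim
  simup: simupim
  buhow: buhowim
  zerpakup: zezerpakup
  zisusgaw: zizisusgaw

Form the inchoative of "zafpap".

"zafpap" has 2 vowels. The stems with 2 vowels (sazig → sazigim, simup → simupim, buhow → buhowim) add -im.
The other patterns: stems with 1 vowel add the prefix zu-; stems with 3 vowels repeat the first consonant+vowel as a prefix.
So zafpap → zafpapim.

zafpapim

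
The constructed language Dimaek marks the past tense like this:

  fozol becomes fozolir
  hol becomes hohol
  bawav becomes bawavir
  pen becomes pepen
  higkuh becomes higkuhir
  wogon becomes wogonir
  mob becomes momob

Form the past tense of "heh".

heheh

pen and wogon both end in -n yet inflect differently (pepen, wogonir), so the final letter is not what conditions the rule; the number of vowels is.
"heh" has 1 vowel. The stems with 1 vowel (pen → pepen, hol → hohol, mob → momob) repeat the first consonant+vowel as a prefix.
So heh → heheh.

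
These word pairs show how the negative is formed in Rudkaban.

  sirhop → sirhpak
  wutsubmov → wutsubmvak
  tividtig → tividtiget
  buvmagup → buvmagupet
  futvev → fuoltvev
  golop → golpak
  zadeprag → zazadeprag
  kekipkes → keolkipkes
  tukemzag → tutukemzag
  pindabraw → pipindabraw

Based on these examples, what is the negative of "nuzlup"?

nuzlupet

"nuzlup" has last vowel 'u'. The one such stem in the data (buvmagup → buvmagupet) adds -et, so the same rule applies.
The other patterns: stems whose last vowel is 'o' delete the last vowel and add -ak; stems whose last vowel is 'a' repeat the first consonant+vowel as a prefix; stems whose last vowel is 'e' insert -ol- after the first vowel.
So nuzlup → nuzlupet.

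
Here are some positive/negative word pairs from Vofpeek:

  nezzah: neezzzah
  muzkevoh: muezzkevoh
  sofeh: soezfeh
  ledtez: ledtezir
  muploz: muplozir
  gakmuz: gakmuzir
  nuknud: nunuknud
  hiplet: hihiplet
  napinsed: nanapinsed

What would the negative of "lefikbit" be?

sofeh and ledtez both have last vowel 'e' yet inflect differently (soezfeh, ledtezir), so the last vowel is not what conditions the rule; the final letter is.
"lefikbit" ends in -t. The one such stem in the data (hiplet → hihiplet) repeats the first consonant+vowel as a prefix (as do nuknud, napinsed), so the same rule applies.
The other patterns: stems ending in -h insert -ez- after the first vowel; stems ending in -z add -ir.
So lefikbit → lelefikbit.

lelefikbit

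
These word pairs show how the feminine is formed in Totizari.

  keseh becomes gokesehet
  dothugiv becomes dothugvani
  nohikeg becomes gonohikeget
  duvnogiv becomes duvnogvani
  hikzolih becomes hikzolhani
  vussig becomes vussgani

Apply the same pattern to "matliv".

matlvani

"matliv" has last vowel 'i'. The stems whose last vowel is 'i' (hikzolih → hikzolhani, dothugiv → dothugvani, duvnogiv → duvnogvani) delete the last vowel and add -ani.
So matliv → matlvani.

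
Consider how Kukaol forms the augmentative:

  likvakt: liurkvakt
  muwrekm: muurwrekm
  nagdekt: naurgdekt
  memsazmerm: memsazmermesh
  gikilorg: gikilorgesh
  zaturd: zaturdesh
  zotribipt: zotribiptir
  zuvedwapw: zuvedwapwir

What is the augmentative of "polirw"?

polirwesh

muwrekm and memsazmerm both end in -m yet inflect differently (muurwrekm, memsazmermesh), so the final letter is not what conditions the rule; the second-to-last letter is.
"polirw" has second-to-last letter 'r'. The stems whose second-to-last letter is 'r' (memsazmerm → memsazmermesh, gikilorg → gikilorgesh, zaturd → zaturdesh) add -esh.
So polirw → polirwesh.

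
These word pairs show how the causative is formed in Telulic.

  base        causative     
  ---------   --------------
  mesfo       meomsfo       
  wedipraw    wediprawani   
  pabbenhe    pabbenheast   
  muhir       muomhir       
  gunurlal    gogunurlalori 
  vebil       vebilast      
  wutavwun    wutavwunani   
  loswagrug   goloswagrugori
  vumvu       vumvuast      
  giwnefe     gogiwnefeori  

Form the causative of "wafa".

gunurlal and vebil both end in -l yet inflect differently (gogunurlalori, vebilast), so the final letter is not what conditions the rule; the first letter is.
"wafa" begins with w-. The stems beginning with w- (wutavwun → wutavwunani, wedipraw → wediprawani) add -ani.
The other patterns: stems beginning with g- or l- add go- … -ori around the stem; stems beginning with p- or v- add -ast; stems beginning with m- insert -om- after the first vowel.
So wafa → wafaani.

wafaani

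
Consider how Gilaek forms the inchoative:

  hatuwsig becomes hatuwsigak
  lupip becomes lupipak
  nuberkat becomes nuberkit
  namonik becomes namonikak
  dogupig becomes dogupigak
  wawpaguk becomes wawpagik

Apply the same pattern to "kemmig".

namonik and wawpaguk both end in -k yet inflect differently (namonikak, wawpagik), so the final letter is not what conditions the rule; the last vowel is.
"kemmig" has last vowel 'i'. The stems whose last vowel is 'i' (dogupig → dogupigak, lupip → lupipak, hatuwsig → hatuwsigak) add -ak.
The other pattern: stems whose last vowel is 'a' or 'u' change the last vowel to 'i'.
So kemmig → kemmigak.

kemmigak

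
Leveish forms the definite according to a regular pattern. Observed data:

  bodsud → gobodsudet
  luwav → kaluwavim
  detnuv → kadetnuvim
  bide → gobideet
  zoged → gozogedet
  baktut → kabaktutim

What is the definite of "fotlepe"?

gofotlepeet

bodsud and detnuv both have last vowel 'u' yet inflect differently (gobodsudet, kadetnuvim), so the last vowel is not what conditions the rule; the final letter is.
"fotlepe" ends in -e. The one such stem in the data (bide → gobideet) adds go- … -et around the stem, so the same rule applies.
So fotlepe → gofotlepeet.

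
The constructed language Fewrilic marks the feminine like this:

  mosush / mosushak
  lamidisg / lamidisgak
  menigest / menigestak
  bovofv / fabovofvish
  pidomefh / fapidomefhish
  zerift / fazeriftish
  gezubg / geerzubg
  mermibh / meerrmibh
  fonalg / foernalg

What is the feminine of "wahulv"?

mosush and pidomefh both end in -h yet inflect differently (mosushak, fapidomefhish), so the final letter is not what conditions the rule; the second-to-last letter is.
"wahulv" has second-to-last letter 'l'. The one such stem in the data (fonalg → foernalg) inserts -er- after the first vowel (as do gezubg, mermibh), so the same rule applies.
The other patterns: stems whose second-to-last letter is 's' add -ak; stems whose second-to-last letter is 'f' add fa- … -ish around the stem.
So wahulv → waerhulv.

waerhulv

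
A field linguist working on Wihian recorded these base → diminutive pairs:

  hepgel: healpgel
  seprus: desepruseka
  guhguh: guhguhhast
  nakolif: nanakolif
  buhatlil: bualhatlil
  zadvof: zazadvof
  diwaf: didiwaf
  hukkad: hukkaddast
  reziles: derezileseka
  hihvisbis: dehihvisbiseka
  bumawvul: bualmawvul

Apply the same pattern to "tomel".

toalmel

reziles and hepgel both have last vowel 'e' yet inflect differently (derezileseka, healpgel), so the last vowel is not what conditions the rule; the final letter is.
"tomel" ends in -l. The stems ending in -l (hepgel → healpgel, bumawvul → bualmawvul, buhatlil → bualhatlil) insert -al- after the first vowel.
So tomel → toalmel.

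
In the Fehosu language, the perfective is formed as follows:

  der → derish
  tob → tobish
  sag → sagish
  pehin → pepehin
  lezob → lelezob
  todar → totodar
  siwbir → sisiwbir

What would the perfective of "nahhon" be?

nanahhon

"nahhon" has 2 vowels. The stems with 2 vowels (pehin → pepehin, lezob → lelezob, todar → totodar) repeat the first consonant+vowel as a prefix.
The other pattern: stems with 1 vowel add -ish.
So nahhon → nanahhon.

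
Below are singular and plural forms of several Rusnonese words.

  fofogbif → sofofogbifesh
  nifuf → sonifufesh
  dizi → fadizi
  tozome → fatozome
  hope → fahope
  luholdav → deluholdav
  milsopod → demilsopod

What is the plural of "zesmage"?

fofogbif and dizi both have last vowel 'i' yet inflect differently (sofofogbifesh, fadizi), so the last vowel is not what conditions the rule; the final letter is.
"zesmage" ends in -e. The stems ending in -e (tozome → fatozome, hope → fahope) add the prefix fa-.
So zesmage → fazesmage.

fazesmage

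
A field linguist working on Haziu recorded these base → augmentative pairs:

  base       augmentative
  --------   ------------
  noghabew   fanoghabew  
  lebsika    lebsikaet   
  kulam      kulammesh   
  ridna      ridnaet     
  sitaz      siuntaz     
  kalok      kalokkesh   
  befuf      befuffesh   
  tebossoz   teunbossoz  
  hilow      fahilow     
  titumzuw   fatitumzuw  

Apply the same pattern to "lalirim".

hilow and tebossoz both have last vowel 'o' yet inflect differently (fahilow, teunbossoz), so the last vowel is not what conditions the rule; the final letter is.
"lalirim" ends in -m. The one such stem in the data (kulam → kulammesh) doubles the final consonant and adds -esh (as do kalok, befuf), so the same rule applies.
The other patterns: stems ending in -w add the prefix fa-; stems ending in -a add -et; stems ending in -z insert -un- after the first vowel.
So lalirim → lalirimmesh.

lalirimmesh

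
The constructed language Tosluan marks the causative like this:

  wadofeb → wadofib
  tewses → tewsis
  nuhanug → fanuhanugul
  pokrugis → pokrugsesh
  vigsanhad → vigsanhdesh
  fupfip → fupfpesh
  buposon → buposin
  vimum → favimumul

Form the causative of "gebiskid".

pokrugis and tewses both end in -s yet inflect differently (pokrugsesh, tewsis), so the final letter is not what conditions the rule; the last vowel is.
"gebiskid" has last vowel 'i'. The stems whose last vowel is 'i' (pokrugis → pokrugsesh, fupfip → fupfpesh) delete the last vowel and add -esh.
So gebiskid → gebiskdesh.

gebiskdesh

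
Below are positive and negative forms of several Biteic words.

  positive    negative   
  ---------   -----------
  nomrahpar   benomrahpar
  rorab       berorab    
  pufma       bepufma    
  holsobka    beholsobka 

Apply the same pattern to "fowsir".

befowsir

Every pair shown (nomrahpar → benomrahpar, rorab → berorab, pufma → bepufma, …) follows the same rule: add the prefix be-.
So fowsir → befowsir.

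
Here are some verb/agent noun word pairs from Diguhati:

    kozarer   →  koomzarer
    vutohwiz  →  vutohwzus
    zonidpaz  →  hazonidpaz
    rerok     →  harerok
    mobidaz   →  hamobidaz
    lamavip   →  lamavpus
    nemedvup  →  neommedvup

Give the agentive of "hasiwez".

haomsiwez

lamavip and nemedvup both end in -p yet inflect differently (lamavpus, neommedvup), so the final letter is not what conditions the rule; the last vowel is.
"hasiwez" has last vowel 'e'. The one such stem in the data (kozarer → koomzarer) inserts -om- after the first vowel (as does nemedvup), so the same rule applies.
The other patterns: stems whose last vowel is 'i' delete the last vowel and add -us; stems whose last vowel is 'a' or 'o' add the prefix ha-.
So hasiwez → haomsiwez.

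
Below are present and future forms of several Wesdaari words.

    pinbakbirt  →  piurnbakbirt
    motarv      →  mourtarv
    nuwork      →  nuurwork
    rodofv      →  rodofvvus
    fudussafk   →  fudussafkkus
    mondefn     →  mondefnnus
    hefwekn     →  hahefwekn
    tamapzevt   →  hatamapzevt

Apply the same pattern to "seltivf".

motarv and rodofv both end in -v yet inflect differently (mourtarv, rodofvvus), so the final letter is not what conditions the rule; the second-to-last letter is.
"seltivf" has second-to-last letter 'v'. The one such stem in the data (tamapzevt → hatamapzevt) adds the prefix ha-, so the same rule applies.
So seltivf → haseltivf.

haseltivf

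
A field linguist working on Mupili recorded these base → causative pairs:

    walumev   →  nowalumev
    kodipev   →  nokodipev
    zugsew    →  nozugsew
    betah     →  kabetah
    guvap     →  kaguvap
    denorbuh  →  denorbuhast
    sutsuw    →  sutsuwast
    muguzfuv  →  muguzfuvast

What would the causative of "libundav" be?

betah and denorbuh both end in -h yet inflect differently (kabetah, denorbuhast), so the final letter is not what conditions the rule; the last vowel is.
"libundav" has last vowel 'a'. The stems whose last vowel is 'a' (betah → kabetah, guvap → kaguvap) add the prefix ka-.
So libundav → kalibundav.

kalibundav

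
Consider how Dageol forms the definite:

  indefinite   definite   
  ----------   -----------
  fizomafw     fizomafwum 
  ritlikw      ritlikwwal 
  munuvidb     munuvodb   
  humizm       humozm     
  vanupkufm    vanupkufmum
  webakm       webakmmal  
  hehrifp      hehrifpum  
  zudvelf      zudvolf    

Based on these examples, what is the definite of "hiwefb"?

fizomafw and ritlikw both end in -w yet inflect differently (fizomafwum, ritlikwwal), so the final letter is not what conditions the rule; the second-to-last letter is.
"hiwefb" has second-to-last letter 'f'. The stems whose second-to-last letter is 'f' (hehrifp → hehrifpum, vanupkufm → vanupkufmum, fizomafw → fizomafwum) add -um.
The other patterns: stems whose second-to-last letter is 'k' double the final consonant and add -al; stems whose second-to-last letter is 'd', 'l' or 'z' change the last vowel to 'o'.
So hiwefb → hiwefbum.

hiwefbum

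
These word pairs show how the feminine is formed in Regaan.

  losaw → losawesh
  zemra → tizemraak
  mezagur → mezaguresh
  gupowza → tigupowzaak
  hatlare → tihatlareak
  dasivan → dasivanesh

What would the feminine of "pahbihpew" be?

"pahbihpew" ends in a consonant. The stems ending in a consonant (losaw → losawesh, dasivan → dasivanesh, mezagur → mezaguresh) add -esh.
So pahbihpew → pahbihpewesh.

pahbihpewesh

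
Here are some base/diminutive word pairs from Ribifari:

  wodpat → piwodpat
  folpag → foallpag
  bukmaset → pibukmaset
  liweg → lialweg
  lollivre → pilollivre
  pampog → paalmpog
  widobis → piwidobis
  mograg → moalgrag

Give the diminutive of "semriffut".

"semriffut" ends in -t. The stems ending in -t (wodpat → piwodpat, bukmaset → pibukmaset) add the prefix pi-.
The other pattern: stems ending in -g insert -al- after the first vowel.
So semriffut → pisemriffut.

pisemriffut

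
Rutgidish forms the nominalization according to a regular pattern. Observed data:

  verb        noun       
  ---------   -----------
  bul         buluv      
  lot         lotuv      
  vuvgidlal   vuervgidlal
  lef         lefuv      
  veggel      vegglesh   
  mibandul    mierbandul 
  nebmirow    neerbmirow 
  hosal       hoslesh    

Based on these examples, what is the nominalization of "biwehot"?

"biwehot" has 3 vowels. The stems with 3 vowels (nebmirow → neerbmirow, mibandul → mierbandul, vuvgidlal → vuervgidlal) insert -er- after the first vowel.
The other patterns: stems with 1 vowel add -uv; stems with 2 vowels delete the last vowel and add -esh.
So biwehot → bierwehot.

bierwehot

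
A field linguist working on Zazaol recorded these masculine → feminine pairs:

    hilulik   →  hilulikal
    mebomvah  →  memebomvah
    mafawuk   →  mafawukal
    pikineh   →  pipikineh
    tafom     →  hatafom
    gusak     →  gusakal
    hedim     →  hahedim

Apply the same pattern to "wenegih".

mebomvah and gusak both have last vowel 'a' yet inflect differently (memebomvah, gusakal), so the last vowel is not what conditions the rule; the final letter is.
"wenegih" ends in -h. The stems ending in -h (mebomvah → memebomvah, pikineh → pipikineh) repeat the first consonant+vowel as a prefix.
So wenegih → wewenegih.

wewenegih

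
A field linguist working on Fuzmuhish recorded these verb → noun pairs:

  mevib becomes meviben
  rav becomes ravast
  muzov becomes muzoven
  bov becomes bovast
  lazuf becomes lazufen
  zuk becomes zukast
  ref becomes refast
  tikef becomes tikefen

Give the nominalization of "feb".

"feb" has 1 vowel. The stems with 1 vowel (bov → bovast, ref → refast, rav → ravast) add -ast.
The other pattern: stems with 2 vowels add -en.
So feb → febast.

febast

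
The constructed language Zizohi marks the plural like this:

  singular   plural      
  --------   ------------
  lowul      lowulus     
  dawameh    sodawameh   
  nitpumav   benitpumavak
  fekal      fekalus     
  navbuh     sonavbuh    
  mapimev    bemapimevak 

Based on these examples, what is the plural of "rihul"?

rihulus

"rihul" ends in -l. The stems ending in -l (lowul → lowulus, fekal → fekalus) add -us.
The other patterns: stems ending in -h add the prefix so-; stems ending in -v add be- … -ak around the stem.
So rihul → rihulus.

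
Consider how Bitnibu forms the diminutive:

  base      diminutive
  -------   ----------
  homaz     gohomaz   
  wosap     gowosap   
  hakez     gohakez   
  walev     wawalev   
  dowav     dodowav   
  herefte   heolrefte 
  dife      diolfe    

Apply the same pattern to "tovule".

toolvule

"tovule" ends in -e. The stems ending in -e (herefte → heolrefte, dife → diolfe) insert -ol- after the first vowel.
So tovule → toolvule.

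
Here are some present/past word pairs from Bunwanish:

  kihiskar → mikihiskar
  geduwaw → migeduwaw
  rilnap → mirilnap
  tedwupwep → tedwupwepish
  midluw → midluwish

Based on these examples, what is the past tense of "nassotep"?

nassotepish

rilnap and tedwupwep both end in -p yet inflect differently (mirilnap, tedwupwepish), so the final letter is not what conditions the rule; the last vowel is.
"nassotep" has last vowel 'e'. The one such stem in the data (tedwupwep → tedwupwepish) adds -ish, so the same rule applies.
So nassotep → nassotepish.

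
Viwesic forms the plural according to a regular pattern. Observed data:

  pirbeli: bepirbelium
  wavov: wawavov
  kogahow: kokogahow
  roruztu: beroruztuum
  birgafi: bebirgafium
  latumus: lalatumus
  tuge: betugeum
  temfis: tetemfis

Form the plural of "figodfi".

temfis and birgafi both have last vowel 'i' yet inflect differently (tetemfis, bebirgafium), so the last vowel is not what conditions the rule; whether the stem ends in a vowel or a consonant is.
"figodfi" ends in a vowel. The stems ending in a vowel (birgafi → bebirgafium, tuge → betugeum, roruztu → beroruztuum) add be- … -um around the stem.
So figodfi → befigodfium.

befigodfium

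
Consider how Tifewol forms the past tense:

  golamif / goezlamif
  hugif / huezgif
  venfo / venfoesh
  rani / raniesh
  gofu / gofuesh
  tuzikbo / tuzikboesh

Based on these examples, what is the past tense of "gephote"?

gephoteesh

golamif and rani both have last vowel 'i' yet inflect differently (goezlamif, raniesh), so the last vowel is not what conditions the rule; whether the stem ends in a vowel or a consonant is.
"gephote" ends in a vowel. The stems ending in a vowel (venfo → venfoesh, rani → raniesh, gofu → gofuesh) add -esh.
So gephote → gephoteesh.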